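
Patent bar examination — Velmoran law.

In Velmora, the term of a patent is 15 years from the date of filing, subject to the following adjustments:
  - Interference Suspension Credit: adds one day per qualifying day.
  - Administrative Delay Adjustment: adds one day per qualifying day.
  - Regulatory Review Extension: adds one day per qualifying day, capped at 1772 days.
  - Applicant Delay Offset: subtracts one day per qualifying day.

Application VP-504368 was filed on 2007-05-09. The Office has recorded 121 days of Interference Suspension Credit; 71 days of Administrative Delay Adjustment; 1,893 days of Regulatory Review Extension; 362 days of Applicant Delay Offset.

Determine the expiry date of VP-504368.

Base term: filing date + 15 years → 9 May 2022.
Interference Suspension Credit: +121 days → 7 September 2022.
Administrative Delay Adjustment: +71 days → 17 November 2022.
Regulatory Review Extension: 1893 days claimed exceeds the 1772-day cap, so +1772 days → 24 September 2027.
Applicant Delay Offset: −362 days → 27 September 2026.

September 27, 2026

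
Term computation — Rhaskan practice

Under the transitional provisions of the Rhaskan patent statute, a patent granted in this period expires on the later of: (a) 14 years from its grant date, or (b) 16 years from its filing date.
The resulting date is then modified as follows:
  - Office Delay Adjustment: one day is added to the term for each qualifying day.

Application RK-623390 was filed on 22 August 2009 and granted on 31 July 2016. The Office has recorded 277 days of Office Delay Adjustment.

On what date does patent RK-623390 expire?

2031-05-04

(a) grant + 14 years → 31 July 2030.
(b) filing + 16 years → 22 August 2025.
Later of the two: 31 July 2030.
Office Delay Adjustment: +277 days → 4 May 2031.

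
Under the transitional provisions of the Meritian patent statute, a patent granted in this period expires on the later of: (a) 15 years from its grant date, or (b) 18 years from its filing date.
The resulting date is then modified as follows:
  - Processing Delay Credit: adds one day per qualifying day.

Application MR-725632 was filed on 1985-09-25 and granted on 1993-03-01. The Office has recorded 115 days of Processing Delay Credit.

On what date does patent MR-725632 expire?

(a) grant + 15 years → 1 March 2008.
(b) filing + 18 years → 25 September 2003.
Later of the two: 1 March 2008.
Processing Delay Credit: +115 days → 24 June 2008.

June 24, 2008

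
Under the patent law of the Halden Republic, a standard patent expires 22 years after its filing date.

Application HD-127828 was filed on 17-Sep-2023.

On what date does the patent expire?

Filing date + 22 years → 17 September 2045.

2045-09-17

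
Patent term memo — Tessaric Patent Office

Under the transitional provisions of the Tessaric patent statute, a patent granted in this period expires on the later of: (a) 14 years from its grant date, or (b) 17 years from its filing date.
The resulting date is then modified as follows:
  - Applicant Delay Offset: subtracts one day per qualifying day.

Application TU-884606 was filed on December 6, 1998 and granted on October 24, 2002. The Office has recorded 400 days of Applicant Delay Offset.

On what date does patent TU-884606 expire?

(a) grant + 14 years → 24 October 2016.
(b) filing + 17 years → 6 December 2015.
Later of the two: 24 October 2016.
Applicant Delay Offset: −400 days → 20 September 2015.

September 20, 2015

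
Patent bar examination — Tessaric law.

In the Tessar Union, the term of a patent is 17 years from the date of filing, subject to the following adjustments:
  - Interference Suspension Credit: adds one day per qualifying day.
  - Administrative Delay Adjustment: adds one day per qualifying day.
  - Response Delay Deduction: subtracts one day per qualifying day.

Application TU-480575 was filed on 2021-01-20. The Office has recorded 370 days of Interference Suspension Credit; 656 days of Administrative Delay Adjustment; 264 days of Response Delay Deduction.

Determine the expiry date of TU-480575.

February 21, 2040

Base term: filing date + 17 years → 20 January 2038.
Interference Suspension Credit: +370 days → 25 January 2039.
Administrative Delay Adjustment: +656 days → 11 November 2040.
Response Delay Deduction: −264 days → 21 February 2040.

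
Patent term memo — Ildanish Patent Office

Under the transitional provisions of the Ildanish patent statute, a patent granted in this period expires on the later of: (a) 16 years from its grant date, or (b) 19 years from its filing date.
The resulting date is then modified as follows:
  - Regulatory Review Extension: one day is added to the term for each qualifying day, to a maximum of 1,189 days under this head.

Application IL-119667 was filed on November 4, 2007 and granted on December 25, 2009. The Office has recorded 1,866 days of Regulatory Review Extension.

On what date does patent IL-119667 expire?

(a) grant + 16 years → 25 December 2025.
(b) filing + 19 years → 4 November 2026.
Later of the two: 4 November 2026.
Regulatory Review Extension: 1866 days claimed exceeds the 1189-day cap, so +1189 days → 5 February 2030.

2030-02-05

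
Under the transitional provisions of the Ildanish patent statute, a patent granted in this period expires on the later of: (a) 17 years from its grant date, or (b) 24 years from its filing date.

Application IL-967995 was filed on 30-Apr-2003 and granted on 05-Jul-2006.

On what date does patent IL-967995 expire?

April 30, 2027

(a) grant + 17 years → 5 July 2023.
(b) filing + 24 years → 30 April 2027.
Later of the two: 30 April 2027.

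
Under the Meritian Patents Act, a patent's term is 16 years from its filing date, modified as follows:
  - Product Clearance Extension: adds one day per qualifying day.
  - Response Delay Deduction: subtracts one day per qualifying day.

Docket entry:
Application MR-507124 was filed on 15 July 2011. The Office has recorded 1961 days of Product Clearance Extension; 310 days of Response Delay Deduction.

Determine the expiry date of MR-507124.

2032-01-21

Base term: filing date + 16 years → 15 July 2027.
Product Clearance Extension: +1961 days → 26 November 2032.
Response Delay Deduction: −310 days → 21 January 2032.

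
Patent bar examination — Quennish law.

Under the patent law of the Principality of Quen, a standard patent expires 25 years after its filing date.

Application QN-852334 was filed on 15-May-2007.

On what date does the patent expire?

2032-05-15

Filing date + 25 years → 15 May 2032.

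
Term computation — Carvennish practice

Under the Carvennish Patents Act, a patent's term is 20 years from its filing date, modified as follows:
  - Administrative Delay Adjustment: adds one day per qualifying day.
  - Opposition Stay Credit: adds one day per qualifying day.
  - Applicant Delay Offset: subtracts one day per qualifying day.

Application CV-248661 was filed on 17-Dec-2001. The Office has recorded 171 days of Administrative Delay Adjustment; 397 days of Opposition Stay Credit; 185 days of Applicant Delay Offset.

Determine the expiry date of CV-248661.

Base term: filing date + 20 years → 17 December 2021.
Administrative Delay Adjustment: +171 days → 6 June 2022.
Opposition Stay Credit: +397 days → 8 July 2023.
Applicant Delay Offset: −185 days → 4 January 2023.

2023-01-04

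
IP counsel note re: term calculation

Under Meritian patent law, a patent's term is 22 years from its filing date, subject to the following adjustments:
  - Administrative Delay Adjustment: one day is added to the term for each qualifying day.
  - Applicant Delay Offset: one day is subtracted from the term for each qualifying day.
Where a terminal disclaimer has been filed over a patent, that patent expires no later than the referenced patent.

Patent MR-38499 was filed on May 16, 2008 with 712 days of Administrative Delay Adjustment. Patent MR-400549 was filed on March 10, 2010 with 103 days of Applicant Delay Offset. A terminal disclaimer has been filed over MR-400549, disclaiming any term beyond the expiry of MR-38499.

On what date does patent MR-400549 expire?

Natural term of MR-400549:
  Base: filing + 22 years → 10 March 2032.
  Applicant Delay Offset: −103 days → 28 November 2031.
Expiry of referenced patent MR-38499:
  Base: filing + 22 years → 16 May 2030.
  Administrative Delay Adjustment: +712 days → 27 April 2032.
Terminal disclaimer: MR-400549 expires on the earlier of 28 November 2031 and 27 April 2032.

2031-11-28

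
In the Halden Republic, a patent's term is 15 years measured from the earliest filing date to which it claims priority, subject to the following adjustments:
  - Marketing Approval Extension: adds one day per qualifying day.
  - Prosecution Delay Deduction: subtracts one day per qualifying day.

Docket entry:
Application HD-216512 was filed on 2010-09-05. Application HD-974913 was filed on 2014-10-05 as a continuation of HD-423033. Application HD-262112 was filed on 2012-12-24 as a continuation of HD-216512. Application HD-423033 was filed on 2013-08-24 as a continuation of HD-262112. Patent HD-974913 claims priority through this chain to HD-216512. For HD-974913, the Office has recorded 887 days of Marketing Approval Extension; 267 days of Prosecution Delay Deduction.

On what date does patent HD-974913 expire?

Earliest priority filing: 5 September 2010.
Base term: 5 September 2010 + 15 years → 5 September 2025.
Marketing Approval Extension: +887 days → 9 February 2028.
Prosecution Delay Deduction: −267 days → 18 May 2027.

May 18, 2027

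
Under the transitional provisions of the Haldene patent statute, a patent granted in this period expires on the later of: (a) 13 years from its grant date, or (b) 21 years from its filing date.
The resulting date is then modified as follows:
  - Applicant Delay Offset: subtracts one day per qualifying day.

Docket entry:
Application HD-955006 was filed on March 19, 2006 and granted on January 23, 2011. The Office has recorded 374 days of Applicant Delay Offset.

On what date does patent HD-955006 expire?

2026-03-10

(a) grant + 13 years → 23 January 2024.
(b) filing + 21 years → 19 March 2027.
Later of the two: 19 March 2027.
Applicant Delay Offset: −374 days → 10 March 2026.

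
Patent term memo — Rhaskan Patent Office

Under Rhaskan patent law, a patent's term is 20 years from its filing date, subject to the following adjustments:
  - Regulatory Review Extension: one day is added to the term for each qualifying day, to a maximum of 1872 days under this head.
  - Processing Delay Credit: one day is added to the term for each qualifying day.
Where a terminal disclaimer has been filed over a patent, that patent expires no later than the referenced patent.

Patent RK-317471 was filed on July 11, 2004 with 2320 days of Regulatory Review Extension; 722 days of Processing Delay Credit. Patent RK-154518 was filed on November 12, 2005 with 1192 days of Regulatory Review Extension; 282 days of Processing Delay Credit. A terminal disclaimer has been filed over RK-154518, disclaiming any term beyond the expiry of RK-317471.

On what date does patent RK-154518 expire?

November 25, 2029

Natural term of RK-154518:
  Base: filing + 20 years → 12 November 2025.
  Regulatory Review Extension: 1192 days (within the 1872-day cap) → +1192 days → 16 February 2029.
  Processing Delay Credit: +282 days → 25 November 2029.
Expiry of referenced patent RK-317471:
  Base: filing + 20 years → 11 July 2024.
  Regulatory Review Extension: 2320 days claimed exceeds the 1872-day cap, so +1872 days → 26 August 2029.
  Processing Delay Credit: +722 days → 18 August 2031.
Terminal disclaimer: RK-154518 expires on the earlier of 25 November 2029 and 18 August 2031.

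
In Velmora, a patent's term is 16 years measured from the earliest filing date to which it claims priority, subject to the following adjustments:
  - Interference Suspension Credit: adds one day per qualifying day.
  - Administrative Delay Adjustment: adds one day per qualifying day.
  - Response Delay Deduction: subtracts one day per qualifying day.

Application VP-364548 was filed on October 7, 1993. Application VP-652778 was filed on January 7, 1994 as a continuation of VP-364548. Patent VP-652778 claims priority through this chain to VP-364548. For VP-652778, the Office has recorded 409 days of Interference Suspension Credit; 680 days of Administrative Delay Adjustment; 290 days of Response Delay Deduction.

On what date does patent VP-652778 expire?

December 15, 2011

Earliest priority filing: 7 October 1993.
Base term: 7 October 1993 + 16 years → 7 October 2009.
Interference Suspension Credit: +409 days → 20 November 2010.
Administrative Delay Adjustment: +680 days → 30 September 2012.
Response Delay Deduction: −290 days → 15 December 2011.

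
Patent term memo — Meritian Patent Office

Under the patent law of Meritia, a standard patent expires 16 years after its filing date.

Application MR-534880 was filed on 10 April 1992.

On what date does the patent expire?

Filing date + 16 years → 10 April 2008.

April 10, 2008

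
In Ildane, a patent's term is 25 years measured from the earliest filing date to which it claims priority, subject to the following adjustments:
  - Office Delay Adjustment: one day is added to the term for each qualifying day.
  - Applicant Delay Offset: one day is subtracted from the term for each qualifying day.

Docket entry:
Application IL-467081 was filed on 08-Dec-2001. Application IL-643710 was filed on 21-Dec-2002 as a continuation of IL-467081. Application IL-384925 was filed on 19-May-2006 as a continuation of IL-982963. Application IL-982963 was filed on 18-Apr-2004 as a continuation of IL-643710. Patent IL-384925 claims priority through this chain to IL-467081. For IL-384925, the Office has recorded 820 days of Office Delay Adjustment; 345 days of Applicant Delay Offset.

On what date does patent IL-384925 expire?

Earliest priority filing: 8 December 2001.
Base term: 8 December 2001 + 25 years → 8 December 2026.
Office Delay Adjustment: +820 days → 7 March 2029.
Applicant Delay Offset: −345 days → 27 March 2028.

March 27, 2028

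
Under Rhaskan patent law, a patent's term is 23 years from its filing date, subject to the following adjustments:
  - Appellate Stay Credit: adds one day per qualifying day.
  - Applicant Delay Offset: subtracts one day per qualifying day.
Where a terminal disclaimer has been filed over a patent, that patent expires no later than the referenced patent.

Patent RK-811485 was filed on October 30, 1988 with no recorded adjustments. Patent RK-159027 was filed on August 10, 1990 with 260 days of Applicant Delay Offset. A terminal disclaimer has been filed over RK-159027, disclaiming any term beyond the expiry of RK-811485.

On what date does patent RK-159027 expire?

Natural term of RK-159027:
  Base: filing + 23 years → 10 August 2013.
  Applicant Delay Offset: −260 days → 23 November 2012.
Expiry of referenced patent RK-811485:
  Base: filing + 23 years → 30 October 2011.
Terminal disclaimer: RK-159027 expires on the earlier of 23 November 2012 and 30 October 2011.

October 30, 2011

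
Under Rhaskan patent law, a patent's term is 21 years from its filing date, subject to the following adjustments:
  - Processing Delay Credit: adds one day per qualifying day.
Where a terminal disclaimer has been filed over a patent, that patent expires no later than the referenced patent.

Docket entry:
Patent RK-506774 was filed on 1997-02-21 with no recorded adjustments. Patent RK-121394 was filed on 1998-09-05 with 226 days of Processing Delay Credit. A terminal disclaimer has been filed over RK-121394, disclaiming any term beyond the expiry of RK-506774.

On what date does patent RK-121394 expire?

Natural term of RK-121394:
  Base: filing + 21 years → 5 September 2019.
  Processing Delay Credit: +226 days → 18 April 2020.
Expiry of referenced patent RK-506774:
  Base: filing + 21 years → 21 February 2018.
Terminal disclaimer: RK-121394 expires on the earlier of 18 April 2020 and 21 February 2018.

February 21, 2018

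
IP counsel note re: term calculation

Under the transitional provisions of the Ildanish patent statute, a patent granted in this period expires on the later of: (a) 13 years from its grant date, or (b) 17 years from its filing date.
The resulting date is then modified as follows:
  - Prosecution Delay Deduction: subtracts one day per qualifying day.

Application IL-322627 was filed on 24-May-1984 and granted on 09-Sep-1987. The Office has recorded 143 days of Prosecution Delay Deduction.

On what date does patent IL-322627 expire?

January 1, 2001

(a) grant + 13 years → 9 September 2000.
(b) filing + 17 years → 24 May 2001.
Later of the two: 24 May 2001.
Prosecution Delay Deduction: −143 days → 1 January 2001.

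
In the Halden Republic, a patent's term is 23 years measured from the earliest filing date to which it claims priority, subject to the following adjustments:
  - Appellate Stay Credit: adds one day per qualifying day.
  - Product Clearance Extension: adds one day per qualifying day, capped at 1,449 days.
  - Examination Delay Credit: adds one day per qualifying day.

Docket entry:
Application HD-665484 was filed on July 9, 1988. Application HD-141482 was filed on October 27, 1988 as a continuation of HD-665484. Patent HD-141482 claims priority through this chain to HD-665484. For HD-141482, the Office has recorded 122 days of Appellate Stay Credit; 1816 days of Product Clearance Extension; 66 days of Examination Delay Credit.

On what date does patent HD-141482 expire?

January 1, 2016

Earliest priority filing: 9 July 1988.
Base term: 9 July 1988 + 23 years → 9 July 2011.
Appellate Stay Credit: +122 days → 8 November 2011.
Product Clearance Extension: 1816 days claimed exceeds the 1449-day cap, so +1449 days → 27 October 2015.
Examination Delay Credit: +66 days → 1 January 2016.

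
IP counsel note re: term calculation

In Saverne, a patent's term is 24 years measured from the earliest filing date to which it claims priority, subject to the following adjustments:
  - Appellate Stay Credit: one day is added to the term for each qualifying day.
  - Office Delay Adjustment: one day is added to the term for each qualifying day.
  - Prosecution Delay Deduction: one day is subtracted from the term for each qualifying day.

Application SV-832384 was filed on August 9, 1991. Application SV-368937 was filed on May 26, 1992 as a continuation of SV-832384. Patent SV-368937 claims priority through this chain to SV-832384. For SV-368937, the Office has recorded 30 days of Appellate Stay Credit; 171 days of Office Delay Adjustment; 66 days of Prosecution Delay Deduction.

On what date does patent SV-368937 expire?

December 22, 2015

Earliest priority filing: 9 August 1991.
Base term: 9 August 1991 + 24 years → 9 August 2015.
Appellate Stay Credit: +30 days → 8 September 2015.
Office Delay Adjustment: +171 days → 26 February 2016.
Prosecution Delay Deduction: −66 days → 22 December 2015.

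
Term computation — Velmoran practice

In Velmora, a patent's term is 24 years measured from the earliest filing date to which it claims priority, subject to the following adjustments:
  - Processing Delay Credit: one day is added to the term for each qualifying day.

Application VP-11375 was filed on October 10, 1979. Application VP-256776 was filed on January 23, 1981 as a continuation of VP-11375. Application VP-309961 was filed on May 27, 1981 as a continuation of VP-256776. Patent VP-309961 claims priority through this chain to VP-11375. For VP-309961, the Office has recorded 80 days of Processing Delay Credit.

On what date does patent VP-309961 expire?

Earliest priority filing: 10 October 1979.
Base term: 10 October 1979 + 24 years → 10 October 2003.
Processing Delay Credit: +80 days → 29 December 2003.

2003-12-29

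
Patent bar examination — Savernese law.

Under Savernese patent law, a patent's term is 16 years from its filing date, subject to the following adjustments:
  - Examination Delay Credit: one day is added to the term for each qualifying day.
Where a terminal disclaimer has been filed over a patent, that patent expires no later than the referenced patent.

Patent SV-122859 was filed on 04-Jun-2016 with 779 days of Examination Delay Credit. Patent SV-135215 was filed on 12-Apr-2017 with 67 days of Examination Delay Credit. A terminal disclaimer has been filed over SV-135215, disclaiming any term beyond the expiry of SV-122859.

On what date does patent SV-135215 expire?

Natural term of SV-135215:
  Base: filing + 16 years → 12 April 2033.
  Examination Delay Credit: +67 days → 18 June 2033.
Expiry of referenced patent SV-122859:
  Base: filing + 16 years → 4 June 2032.
  Examination Delay Credit: +779 days → 23 July 2034.
Terminal disclaimer: SV-135215 expires on the earlier of 18 June 2033 and 23 July 2034.

June 18, 2033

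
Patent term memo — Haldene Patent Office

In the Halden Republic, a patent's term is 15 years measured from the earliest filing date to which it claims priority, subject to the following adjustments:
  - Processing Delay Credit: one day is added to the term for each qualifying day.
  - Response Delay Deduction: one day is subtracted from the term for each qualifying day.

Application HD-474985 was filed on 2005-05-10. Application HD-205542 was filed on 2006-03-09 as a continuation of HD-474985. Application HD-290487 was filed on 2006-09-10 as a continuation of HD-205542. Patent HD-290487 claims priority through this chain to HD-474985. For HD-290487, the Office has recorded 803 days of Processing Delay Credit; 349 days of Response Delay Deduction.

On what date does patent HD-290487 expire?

Earliest priority filing: 10 May 2005.
Base term: 10 May 2005 + 15 years → 10 May 2020.
Processing Delay Credit: +803 days → 22 July 2022.
Response Delay Deduction: −349 days → 7 August 2021.

August 7, 2021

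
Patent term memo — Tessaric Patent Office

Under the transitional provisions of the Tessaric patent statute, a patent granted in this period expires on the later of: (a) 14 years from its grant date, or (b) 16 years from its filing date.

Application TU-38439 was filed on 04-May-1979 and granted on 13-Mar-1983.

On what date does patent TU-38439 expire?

(a) grant + 14 years → 13 March 1997.
(b) filing + 16 years → 4 May 1995.
Later of the two: 13 March 1997.

March 13, 1997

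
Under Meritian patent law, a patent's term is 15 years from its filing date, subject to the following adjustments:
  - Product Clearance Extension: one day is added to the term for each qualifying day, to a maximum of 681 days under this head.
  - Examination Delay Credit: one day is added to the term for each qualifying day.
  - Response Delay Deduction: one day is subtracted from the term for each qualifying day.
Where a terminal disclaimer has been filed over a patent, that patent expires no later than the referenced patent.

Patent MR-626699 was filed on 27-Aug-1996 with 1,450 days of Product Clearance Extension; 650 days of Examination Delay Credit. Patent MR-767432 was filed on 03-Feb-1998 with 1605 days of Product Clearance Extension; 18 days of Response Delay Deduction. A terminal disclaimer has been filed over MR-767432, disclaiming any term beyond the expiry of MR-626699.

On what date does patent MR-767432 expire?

November 28, 2014

Natural term of MR-767432:
  Base: filing + 15 years → 3 February 2013.
  Product Clearance Extension: 1605 days claimed exceeds the 681-day cap, so +681 days → 16 December 2014.
  Response Delay Deduction: −18 days → 28 November 2014.
Expiry of referenced patent MR-626699:
  Base: filing + 15 years → 27 August 2011.
  Product Clearance Extension: 1450 days claimed exceeds the 681-day cap, so +681 days → 8 July 2013.
  Examination Delay Credit: +650 days → 19 April 2015.
Terminal disclaimer: MR-767432 expires on the earlier of 28 November 2014 and 19 April 2015.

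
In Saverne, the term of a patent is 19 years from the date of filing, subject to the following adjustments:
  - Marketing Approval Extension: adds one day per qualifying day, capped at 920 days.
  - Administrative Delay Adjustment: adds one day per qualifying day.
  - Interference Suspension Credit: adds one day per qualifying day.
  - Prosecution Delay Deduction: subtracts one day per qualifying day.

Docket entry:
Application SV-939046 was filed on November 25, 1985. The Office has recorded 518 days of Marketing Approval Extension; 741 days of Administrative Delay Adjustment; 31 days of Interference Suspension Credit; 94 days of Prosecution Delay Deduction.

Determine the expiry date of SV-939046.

Base term: filing date + 19 years → 25 November 2004.
Marketing Approval Extension: 518 days (within the 920-day cap) → +518 days → 27 April 2006.
Administrative Delay Adjustment: +741 days → 7 May 2008.
Interference Suspension Credit: +31 days → 7 June 2008.
Prosecution Delay Deduction: −94 days → 5 March 2008.

2008-03-05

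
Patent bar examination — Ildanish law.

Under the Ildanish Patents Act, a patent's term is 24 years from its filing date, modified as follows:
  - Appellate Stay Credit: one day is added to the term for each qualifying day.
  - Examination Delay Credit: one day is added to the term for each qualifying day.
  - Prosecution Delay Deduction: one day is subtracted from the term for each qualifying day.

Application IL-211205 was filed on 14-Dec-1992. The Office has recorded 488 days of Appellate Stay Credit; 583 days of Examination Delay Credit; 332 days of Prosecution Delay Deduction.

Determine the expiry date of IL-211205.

Base term: filing date + 24 years → 14 December 2016.
Appellate Stay Credit: +488 days → 16 April 2018.
Examination Delay Credit: +583 days → 20 November 2019.
Prosecution Delay Deduction: −332 days → 23 December 2018.

December 23, 2018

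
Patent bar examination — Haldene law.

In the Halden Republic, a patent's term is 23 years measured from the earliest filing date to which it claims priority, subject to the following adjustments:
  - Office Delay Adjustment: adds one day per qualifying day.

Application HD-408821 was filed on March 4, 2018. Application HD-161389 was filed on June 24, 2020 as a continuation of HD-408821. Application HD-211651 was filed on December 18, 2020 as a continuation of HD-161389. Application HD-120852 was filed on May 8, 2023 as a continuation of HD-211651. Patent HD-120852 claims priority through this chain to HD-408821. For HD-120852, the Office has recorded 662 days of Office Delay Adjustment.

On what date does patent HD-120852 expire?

Earliest priority filing: 4 March 2018.
Base term: 4 March 2018 + 23 years → 4 March 2041.
Office Delay Adjustment: +662 days → 26 December 2042.

December 26, 2042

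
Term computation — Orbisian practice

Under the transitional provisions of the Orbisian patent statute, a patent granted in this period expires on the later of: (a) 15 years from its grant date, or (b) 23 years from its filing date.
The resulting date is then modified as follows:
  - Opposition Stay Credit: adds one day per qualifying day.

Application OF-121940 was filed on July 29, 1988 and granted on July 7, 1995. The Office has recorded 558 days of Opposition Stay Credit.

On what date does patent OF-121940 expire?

February 6, 2013

(a) grant + 15 years → 7 July 2010.
(b) filing + 23 years → 29 July 2011.
Later of the two: 29 July 2011.
Opposition Stay Credit: +558 days → 6 February 2013.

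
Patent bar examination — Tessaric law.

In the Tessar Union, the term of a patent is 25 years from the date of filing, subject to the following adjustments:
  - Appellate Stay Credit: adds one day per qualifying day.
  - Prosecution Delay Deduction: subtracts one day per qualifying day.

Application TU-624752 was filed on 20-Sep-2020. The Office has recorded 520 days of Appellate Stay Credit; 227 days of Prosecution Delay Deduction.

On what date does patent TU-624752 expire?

2046-07-10

Base term: filing date + 25 years → 20 September 2045.
Appellate Stay Credit: +520 days → 22 February 2047.
Prosecution Delay Deduction: −227 days → 10 July 2046.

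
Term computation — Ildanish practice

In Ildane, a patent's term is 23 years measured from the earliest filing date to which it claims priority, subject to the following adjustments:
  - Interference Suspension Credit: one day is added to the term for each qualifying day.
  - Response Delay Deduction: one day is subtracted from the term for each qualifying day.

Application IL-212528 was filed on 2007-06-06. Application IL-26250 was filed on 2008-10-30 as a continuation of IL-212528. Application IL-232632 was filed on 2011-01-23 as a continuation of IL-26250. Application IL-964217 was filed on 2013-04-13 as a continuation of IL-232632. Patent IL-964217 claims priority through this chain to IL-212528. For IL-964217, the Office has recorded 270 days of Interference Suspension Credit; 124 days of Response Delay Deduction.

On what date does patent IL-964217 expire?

October 30, 2030

Earliest priority filing: 6 June 2007.
Base term: 6 June 2007 + 23 years → 6 June 2030.
Interference Suspension Credit: +270 days → 3 March 2031.
Response Delay Deduction: −124 days → 30 October 2030.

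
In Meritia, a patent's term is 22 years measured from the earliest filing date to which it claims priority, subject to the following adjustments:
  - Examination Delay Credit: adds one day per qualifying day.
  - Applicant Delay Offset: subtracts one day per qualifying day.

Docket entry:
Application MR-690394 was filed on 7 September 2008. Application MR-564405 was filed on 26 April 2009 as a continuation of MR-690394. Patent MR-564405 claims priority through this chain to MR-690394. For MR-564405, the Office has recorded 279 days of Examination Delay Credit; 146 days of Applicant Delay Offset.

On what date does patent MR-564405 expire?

2031-01-18

Earliest priority filing: 7 September 2008.
Base term: 7 September 2008 + 22 years → 7 September 2030.
Examination Delay Credit: +279 days → 13 June 2031.
Applicant Delay Offset: −146 days → 18 January 2031.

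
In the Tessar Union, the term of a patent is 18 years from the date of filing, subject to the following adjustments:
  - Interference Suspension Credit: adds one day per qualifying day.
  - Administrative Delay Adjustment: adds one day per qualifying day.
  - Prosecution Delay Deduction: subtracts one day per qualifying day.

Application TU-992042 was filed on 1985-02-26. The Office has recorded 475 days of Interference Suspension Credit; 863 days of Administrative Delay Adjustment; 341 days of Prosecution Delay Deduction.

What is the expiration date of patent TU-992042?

2005-11-19

Base term: filing date + 18 years → 26 February 2003.
Interference Suspension Credit: +475 days → 15 June 2004.
Administrative Delay Adjustment: +863 days → 26 October 2006.
Prosecution Delay Deduction: −341 days → 19 November 2005.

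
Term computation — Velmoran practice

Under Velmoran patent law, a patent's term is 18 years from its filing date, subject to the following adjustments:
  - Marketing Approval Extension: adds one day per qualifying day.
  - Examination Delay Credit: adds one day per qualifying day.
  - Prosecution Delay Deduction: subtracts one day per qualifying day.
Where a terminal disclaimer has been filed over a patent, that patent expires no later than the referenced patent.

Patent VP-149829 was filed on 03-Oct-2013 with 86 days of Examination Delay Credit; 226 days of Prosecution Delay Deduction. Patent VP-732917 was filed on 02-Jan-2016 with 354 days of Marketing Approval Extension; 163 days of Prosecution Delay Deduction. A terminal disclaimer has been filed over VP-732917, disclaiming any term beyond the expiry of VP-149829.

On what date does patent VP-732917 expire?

May 16, 2031

Natural term of VP-732917:
  Base: filing + 18 years → 2 January 2034.
  Marketing Approval Extension: +354 days → 22 December 2034.
  Prosecution Delay Deduction: −163 days → 12 July 2034.
Expiry of referenced patent VP-149829:
  Base: filing + 18 years → 3 October 2031.
  Examination Delay Credit: +86 days → 28 December 2031.
  Prosecution Delay Deduction: −226 days → 16 May 2031.
Terminal disclaimer: VP-732917 expires on the earlier of 12 July 2034 and 16 May 2031.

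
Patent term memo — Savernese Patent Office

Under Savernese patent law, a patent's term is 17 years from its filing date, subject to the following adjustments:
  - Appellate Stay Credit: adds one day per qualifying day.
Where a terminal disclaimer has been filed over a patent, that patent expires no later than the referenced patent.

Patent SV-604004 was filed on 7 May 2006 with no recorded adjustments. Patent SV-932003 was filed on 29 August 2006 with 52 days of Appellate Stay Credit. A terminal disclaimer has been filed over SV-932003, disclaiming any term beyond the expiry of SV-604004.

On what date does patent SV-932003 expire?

2023-05-07

Natural term of SV-932003:
  Base: filing + 17 years → 29 August 2023.
  Appellate Stay Credit: +52 days → 20 October 2023.
Expiry of referenced patent SV-604004:
  Base: filing + 17 years → 7 May 2023.
Terminal disclaimer: SV-932003 expires on the earlier of 20 October 2023 and 7 May 2023.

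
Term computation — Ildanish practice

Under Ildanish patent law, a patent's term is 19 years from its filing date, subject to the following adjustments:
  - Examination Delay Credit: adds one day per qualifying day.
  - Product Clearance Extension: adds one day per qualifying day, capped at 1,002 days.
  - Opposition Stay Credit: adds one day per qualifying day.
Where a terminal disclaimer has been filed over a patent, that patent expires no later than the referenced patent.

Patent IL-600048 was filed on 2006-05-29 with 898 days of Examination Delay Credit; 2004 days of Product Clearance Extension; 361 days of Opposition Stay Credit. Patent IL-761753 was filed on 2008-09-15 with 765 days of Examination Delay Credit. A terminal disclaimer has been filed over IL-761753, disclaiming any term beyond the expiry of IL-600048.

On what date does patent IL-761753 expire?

October 19, 2029

Natural term of IL-761753:
  Base: filing + 19 years → 15 September 2027.
  Examination Delay Credit: +765 days → 19 October 2029.
Expiry of referenced patent IL-600048:
  Base: filing + 19 years → 29 May 2025.
  Examination Delay Credit: +898 days → 13 November 2027.
  Product Clearance Extension: 2004 days claimed exceeds the 1002-day cap, so +1002 days → 11 August 2030.
  Opposition Stay Credit: +361 days → 7 August 2031.
Terminal disclaimer: IL-761753 expires on the earlier of 19 October 2029 and 7 August 2031.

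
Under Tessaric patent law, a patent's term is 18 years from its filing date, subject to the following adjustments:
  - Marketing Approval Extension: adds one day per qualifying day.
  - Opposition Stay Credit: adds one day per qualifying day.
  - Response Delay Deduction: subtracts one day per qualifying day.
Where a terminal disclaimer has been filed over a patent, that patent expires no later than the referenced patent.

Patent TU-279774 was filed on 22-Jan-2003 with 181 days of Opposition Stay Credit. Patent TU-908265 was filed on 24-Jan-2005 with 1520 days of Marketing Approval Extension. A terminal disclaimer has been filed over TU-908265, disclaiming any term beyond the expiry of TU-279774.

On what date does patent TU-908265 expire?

Natural term of TU-908265:
  Base: filing + 18 years → 24 January 2023.
  Marketing Approval Extension: +1520 days → 24 March 2027.
Expiry of referenced patent TU-279774:
  Base: filing + 18 years → 22 January 2021.
  Opposition Stay Credit: +181 days → 22 July 2021.
Terminal disclaimer: TU-908265 expires on the earlier of 24 March 2027 and 22 July 2021.

2021-07-22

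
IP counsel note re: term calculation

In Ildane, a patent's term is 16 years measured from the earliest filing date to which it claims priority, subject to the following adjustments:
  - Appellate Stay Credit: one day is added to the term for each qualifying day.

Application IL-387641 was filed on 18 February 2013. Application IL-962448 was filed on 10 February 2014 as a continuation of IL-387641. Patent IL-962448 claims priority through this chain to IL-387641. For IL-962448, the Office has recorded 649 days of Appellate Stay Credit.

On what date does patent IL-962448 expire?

Earliest priority filing: 18 February 2013.
Base term: 18 February 2013 + 16 years → 18 February 2029.
Appellate Stay Credit: +649 days → 29 November 2030.

2030-11-29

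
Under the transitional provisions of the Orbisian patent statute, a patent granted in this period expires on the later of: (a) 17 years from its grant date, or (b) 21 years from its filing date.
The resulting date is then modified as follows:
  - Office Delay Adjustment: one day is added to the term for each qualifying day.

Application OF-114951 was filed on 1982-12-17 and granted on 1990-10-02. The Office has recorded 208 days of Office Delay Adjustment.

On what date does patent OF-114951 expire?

(a) grant + 17 years → 2 October 2007.
(b) filing + 21 years → 17 December 2003.
Later of the two: 2 October 2007.
Office Delay Adjustment: +208 days → 27 April 2008.

2008-04-27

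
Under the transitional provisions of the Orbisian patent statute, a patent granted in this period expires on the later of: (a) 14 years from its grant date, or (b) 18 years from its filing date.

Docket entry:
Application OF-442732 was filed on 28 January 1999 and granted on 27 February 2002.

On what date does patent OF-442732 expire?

January 28, 2017

(a) grant + 14 years → 27 February 2016.
(b) filing + 18 years → 28 January 2017.
Later of the two: 28 January 2017.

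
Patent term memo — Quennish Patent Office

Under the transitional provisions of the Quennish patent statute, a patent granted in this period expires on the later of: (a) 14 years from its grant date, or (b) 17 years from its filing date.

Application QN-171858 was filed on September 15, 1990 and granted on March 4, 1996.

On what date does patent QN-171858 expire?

March 4, 2010

(a) grant + 14 years → 4 March 2010.
(b) filing + 17 years → 15 September 2007.
Later of the two: 4 March 2010.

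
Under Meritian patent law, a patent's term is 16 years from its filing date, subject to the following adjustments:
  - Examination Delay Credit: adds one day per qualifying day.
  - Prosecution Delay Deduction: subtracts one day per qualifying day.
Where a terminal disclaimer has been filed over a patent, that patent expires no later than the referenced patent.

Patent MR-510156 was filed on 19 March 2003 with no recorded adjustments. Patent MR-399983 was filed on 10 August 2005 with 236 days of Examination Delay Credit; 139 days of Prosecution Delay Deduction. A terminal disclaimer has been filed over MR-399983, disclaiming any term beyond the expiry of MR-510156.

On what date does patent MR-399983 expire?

2019-03-19

Natural term of MR-399983:
  Base: filing + 16 years → 10 August 2021.
  Examination Delay Credit: +236 days → 3 April 2022.
  Prosecution Delay Deduction: −139 days → 15 November 2021.
Expiry of referenced patent MR-510156:
  Base: filing + 16 years → 19 March 2019.
Terminal disclaimer: MR-399983 expires on the earlier of 15 November 2021 and 19 March 2019.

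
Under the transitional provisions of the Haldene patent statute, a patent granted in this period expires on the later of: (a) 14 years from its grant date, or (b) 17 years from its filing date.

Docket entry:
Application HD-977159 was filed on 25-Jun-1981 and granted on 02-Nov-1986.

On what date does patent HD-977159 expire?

2000-11-02

(a) grant + 14 years → 2 November 2000.
(b) filing + 17 years → 25 June 1998.
Later of the two: 2 November 2000.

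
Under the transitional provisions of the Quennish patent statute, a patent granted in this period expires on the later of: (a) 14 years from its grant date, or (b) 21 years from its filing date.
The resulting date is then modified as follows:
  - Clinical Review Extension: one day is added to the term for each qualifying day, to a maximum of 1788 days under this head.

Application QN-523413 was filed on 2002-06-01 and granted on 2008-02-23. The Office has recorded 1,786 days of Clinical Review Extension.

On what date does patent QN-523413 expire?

(a) grant + 14 years → 23 February 2022.
(b) filing + 21 years → 1 June 2023.
Later of the two: 1 June 2023.
Clinical Review Extension: 1786 days (within the 1788-day cap) → +1786 days → 21 April 2028.

April 21, 2028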